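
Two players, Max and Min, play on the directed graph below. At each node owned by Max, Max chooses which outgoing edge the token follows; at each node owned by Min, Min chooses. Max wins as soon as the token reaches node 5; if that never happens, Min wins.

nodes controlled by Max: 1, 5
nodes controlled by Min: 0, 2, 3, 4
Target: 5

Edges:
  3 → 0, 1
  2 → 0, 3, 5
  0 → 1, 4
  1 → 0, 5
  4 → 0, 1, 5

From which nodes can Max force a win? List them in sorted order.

A0 = {5}
A1: add {1} — 1 (Max) has 1→5.
A2 = A1; e.g. 0 (Min) can still go to 4. Fixed point.
Max's winning region = {1, 5}.

1, 5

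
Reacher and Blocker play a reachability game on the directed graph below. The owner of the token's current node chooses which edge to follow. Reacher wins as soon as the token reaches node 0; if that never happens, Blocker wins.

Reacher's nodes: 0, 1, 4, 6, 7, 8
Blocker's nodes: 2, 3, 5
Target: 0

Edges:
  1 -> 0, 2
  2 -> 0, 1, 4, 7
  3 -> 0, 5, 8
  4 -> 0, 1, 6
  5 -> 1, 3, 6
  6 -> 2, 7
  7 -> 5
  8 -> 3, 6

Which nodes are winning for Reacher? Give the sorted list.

0, 1, 4

A0 = {0}
A1: add {1, 4} — 1 (Reacher) has 1→0; 4 (Reacher) has 4→0.
A2 = A1; e.g. 2 (Blocker) can still go to 7. Fixed point.
Reacher's winning region = {0, 1, 4}.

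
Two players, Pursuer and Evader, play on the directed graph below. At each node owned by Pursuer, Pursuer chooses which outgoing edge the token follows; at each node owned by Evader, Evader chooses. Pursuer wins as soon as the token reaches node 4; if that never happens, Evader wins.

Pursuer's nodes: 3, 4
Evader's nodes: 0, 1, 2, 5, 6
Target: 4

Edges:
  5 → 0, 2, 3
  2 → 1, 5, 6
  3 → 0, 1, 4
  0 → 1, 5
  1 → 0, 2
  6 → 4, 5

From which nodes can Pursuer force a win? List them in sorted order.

A0 = {4}
A1: add {3} — 3 (Pursuer) has 3→4.
A2 = A1; e.g. 0 (Evader) can still go to 1. Fixed point.
Pursuer's winning region = {3, 4}.

3, 4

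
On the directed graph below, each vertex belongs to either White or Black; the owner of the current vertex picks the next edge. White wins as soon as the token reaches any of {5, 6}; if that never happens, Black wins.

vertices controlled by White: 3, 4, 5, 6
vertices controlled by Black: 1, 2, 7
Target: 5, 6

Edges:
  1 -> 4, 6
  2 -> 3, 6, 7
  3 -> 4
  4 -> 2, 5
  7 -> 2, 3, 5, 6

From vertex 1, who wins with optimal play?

White

A0 = {5, 6}
A1: add {4} — 4 (White) has 4→5.
A2: add {1, 3} — 1 (Black): all of {4, 6} already in; 3 (White) has 3→4.
A3 = A2; e.g. 2 (Black) can still go to 7. Fixed point.
1 ∈ A2, so White can force the target.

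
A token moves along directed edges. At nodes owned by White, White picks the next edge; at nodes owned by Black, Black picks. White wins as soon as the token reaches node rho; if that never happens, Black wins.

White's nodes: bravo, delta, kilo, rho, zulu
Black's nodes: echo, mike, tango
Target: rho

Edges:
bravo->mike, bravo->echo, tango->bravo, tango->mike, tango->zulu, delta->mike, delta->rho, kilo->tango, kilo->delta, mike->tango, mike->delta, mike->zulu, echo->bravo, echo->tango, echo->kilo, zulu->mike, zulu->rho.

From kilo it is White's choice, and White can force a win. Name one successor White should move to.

delta

A0 = {rho}
A1: add {delta, zulu} — delta (White) has delta→rho; zulu (White) has zulu→rho.
A2: add {kilo} — kilo (White) has kilo→delta.
A3 = A2; e.g. bravo (White) has no edge into A2. Fixed point.
From kilo, successor delta is in the attractor (rank 1); the other successor tango is not.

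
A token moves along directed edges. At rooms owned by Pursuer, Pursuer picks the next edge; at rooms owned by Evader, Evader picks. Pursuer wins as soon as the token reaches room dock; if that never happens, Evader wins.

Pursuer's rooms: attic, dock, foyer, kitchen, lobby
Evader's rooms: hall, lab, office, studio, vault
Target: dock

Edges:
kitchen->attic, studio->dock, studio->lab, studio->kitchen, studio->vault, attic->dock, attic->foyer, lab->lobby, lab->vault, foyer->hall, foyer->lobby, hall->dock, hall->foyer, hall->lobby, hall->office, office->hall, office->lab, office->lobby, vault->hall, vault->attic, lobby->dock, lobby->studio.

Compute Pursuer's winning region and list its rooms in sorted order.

A0 = {dock}
A1: add {attic, lobby} — lobby (Pursuer) has lobby→dock; attic (Pursuer) has attic→dock.
A2: add {foyer, kitchen} — kitchen (Pursuer) has kitchen→attic; foyer (Pursuer) has foyer→lobby.
A3 = A2; e.g. hall (Evader) can still go to office. Fixed point.
Pursuer's winning region = {attic, dock, foyer, kitchen, lobby}.

attic, dock, foyer, kitchen, lobby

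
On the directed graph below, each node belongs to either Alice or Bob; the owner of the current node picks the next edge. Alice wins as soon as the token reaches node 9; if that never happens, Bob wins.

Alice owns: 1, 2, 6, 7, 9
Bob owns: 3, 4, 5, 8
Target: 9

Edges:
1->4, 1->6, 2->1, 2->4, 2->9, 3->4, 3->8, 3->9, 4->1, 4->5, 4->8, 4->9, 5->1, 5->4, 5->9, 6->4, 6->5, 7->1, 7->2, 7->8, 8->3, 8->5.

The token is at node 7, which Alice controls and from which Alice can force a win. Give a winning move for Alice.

A0 = {9}
A1: add {2} — 2 (Alice) has 2→9.
A2: add {7} — 7 (Alice) has 7→2.
A3 = A2; e.g. 1 (Alice) has no edge into A2. Fixed point.
From 7, successor 2 is in the attractor (rank 1); the other successors 1, 8 are not.

2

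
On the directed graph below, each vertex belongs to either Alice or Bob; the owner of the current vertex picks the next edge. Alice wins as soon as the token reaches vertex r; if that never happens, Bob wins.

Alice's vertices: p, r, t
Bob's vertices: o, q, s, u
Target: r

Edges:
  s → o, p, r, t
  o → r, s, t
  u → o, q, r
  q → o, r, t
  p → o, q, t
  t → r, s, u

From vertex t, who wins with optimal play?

Alice

A0 = {r}
A1: add {t} — t (Alice) has t→r.
t ∈ A1, so Alice can force the target.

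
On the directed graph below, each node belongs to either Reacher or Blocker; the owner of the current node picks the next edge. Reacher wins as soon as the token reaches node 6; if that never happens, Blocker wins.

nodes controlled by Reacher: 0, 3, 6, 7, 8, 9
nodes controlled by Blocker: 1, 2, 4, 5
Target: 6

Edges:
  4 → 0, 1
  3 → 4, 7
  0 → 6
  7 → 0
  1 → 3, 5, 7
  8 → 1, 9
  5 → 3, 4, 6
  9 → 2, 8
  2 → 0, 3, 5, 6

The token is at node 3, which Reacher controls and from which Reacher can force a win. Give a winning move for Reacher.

A0 = {6}
A1: add {0} — 0 (Reacher) has 0→6.
A2: add {7} — 7 (Reacher) has 7→0.
A3: add {3} — 3 (Reacher) has 3→7.
A4 = A3; e.g. 1 (Blocker) can still go to 5. Fixed point.
From 3, successor 7 is in the attractor (rank 2); the other successor 4 is not.

7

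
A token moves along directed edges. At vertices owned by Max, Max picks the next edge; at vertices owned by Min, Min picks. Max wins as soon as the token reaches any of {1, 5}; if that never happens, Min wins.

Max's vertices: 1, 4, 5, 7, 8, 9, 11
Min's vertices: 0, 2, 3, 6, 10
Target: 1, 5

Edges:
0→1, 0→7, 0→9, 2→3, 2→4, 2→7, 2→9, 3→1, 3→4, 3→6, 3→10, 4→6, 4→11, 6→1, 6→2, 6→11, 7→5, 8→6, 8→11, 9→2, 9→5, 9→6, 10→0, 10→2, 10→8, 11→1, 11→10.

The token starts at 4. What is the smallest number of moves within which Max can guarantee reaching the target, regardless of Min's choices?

A0 = {1, 5}
A1: add {7, 9, 11} — 7 (Max) has 7→5; 9 (Max) has 9→5; 11 (Max) has 11→1.
A2: add {0, 4, 8} — 0 (Min): all of {1, 7, 9} already in; 4 (Max) has 4→11; 8 (Max) has 8→11.
A3 = A2; e.g. 2 (Min) can still go to 3. Fixed point.
4 enters the attractor at level 2, so Max can force the target in 2 moves from there.

2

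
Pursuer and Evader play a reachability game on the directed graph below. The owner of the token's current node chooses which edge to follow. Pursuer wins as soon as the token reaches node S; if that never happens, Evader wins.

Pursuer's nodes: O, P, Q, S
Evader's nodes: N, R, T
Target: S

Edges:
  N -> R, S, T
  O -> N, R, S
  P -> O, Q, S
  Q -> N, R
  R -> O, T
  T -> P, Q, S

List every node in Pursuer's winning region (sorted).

O, P, S

A0 = {S}
A1: add {O, P} — O (Pursuer) has O→S; P (Pursuer) has P→S.
A2 = A1; e.g. N (Evader) can still go to R. Fixed point.
Pursuer's winning region = {O, P, S}.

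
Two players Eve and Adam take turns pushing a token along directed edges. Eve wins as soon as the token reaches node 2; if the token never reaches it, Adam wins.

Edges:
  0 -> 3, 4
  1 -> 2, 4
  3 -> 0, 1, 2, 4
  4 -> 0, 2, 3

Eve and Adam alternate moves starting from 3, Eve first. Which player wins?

Track states (vertex, player-to-move).
A0 = {(2,Eve), (2,Adam)}
A1: add {(1,Eve), (3,Eve), (4,Eve)}.
(3,Eve) ∈ A1 ⇒ Eve forces the target.

Eve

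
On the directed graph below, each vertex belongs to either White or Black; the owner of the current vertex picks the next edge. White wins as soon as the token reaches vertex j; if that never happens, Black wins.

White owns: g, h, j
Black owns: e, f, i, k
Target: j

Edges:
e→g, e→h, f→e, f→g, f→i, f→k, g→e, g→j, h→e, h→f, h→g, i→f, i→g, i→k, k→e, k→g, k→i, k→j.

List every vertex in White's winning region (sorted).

A0 = {j}
A1: add {g} — g (White) has g→j.
A2: add {h} — h (White) has h→g.
A3: add {e} — e (Black): all of {g, h} already in.
A4 = A3; e.g. f (Black) can still go to i. Fixed point.
White's winning region = {e, g, h, j}.

e, g, h, j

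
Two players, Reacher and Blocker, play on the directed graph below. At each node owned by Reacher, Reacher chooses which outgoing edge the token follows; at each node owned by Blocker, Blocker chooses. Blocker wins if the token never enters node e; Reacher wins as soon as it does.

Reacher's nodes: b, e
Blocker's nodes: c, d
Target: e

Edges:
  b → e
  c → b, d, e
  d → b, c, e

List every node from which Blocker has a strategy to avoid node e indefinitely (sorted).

c, d

A0 = {e}
A1: add {b} — b (Reacher) has b→e.
A2 = A1; e.g. c (Blocker) can still go to d. Fixed point.
Reacher's attractor = {b, e}; Blocker avoids the target exactly from the complement.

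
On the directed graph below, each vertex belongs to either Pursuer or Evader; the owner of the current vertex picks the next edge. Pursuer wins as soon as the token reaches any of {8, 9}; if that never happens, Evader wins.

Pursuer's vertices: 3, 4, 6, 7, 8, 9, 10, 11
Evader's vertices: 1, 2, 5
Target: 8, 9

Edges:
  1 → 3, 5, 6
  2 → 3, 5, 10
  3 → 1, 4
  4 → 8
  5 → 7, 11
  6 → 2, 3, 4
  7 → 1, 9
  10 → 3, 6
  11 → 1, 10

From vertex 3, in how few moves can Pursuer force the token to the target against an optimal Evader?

2

A0 = {8, 9}
A1: add {4, 7} — 4 (Pursuer) has 4→8; 7 (Pursuer) has 7→9.
A2: add {3, 6} — 3 (Pursuer) has 3→4; 6 (Pursuer) has 6→4.
3 enters the attractor at level 2, so Pursuer can force the target in 2 moves from there.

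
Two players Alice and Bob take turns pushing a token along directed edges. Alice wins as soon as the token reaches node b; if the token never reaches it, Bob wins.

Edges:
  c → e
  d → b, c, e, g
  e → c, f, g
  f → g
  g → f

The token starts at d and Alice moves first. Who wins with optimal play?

Track states (vertex, player-to-move).
A0 = {(b,Alice), (b,Bob)}
A1: add {(d,Alice)}.
(d,Alice) ∈ A1 ⇒ Alice forces the target.

Alice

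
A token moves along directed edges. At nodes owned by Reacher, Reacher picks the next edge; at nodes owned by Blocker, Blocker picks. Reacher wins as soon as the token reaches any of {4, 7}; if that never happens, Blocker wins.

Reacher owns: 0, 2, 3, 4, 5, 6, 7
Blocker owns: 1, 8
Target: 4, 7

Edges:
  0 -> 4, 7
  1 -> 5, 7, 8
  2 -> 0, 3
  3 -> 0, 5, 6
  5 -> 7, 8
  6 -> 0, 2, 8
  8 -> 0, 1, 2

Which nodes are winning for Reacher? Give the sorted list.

0, 2, 3, 4, 5, 6, 7

A0 = {4, 7}
A1: add {0, 5} — 0 (Reacher) has 0→4; 5 (Reacher) has 5→7.
A2: add {2, 3, 6} — 2 (Reacher) has 2→0; 3 (Reacher) has 3→0; 6 (Reacher) has 6→0.
A3 = A2; e.g. 1 (Blocker) can still go to 8. Fixed point.
Reacher's winning region = {0, 2, 3, 4, 5, 6, 7}.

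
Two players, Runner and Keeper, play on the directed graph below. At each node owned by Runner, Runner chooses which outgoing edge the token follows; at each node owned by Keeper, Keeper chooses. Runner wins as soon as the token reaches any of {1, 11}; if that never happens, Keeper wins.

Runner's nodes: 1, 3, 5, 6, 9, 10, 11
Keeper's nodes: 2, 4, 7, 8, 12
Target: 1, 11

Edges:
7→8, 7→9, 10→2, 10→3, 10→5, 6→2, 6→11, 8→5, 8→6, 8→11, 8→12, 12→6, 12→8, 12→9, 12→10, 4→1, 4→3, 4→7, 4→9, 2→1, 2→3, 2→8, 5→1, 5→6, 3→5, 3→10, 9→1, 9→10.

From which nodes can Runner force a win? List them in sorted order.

A0 = {1, 11}
A1: add {5, 6, 9} — 5 (Runner) has 5→1; 6 (Runner) has 6→11; 9 (Runner) has 9→1.
A2: add {3, 10} — 3 (Runner) has 3→5; 10 (Runner) has 10→5.
A3 = A2; e.g. 2 (Keeper) can still go to 8. Fixed point.
Runner's winning region = {1, 3, 5, 6, 9, 10, 11}.

1, 3, 5, 6, 9, 10, 11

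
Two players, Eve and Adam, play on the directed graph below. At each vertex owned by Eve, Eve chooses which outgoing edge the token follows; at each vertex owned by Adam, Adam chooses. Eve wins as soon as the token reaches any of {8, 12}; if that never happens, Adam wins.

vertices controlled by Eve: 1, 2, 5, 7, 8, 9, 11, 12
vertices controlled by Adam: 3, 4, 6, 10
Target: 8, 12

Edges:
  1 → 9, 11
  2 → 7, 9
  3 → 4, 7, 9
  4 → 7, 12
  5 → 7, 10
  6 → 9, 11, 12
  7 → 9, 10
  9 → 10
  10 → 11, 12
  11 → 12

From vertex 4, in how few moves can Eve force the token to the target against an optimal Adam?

A0 = {8, 12}
A1: add {11} — 11 (Eve) has 11→12.
A2: add {1, 10} — 1 (Eve) has 1→11; 10 (Adam): all of {11, 12} already in.
A3: add {5, 7, 9} — 5 (Eve) has 5→10; 7 (Eve) has 7→10; 9 (Eve) has 9→10.
A4: add {2, 4, 6} — 2 (Eve) has 2→7; 4 (Adam): all of {7, 12} already in; 6 (Adam): all of {9, 11, 12} already in.
4 enters the attractor at level 4, so Eve can force the target in 4 moves from there.

4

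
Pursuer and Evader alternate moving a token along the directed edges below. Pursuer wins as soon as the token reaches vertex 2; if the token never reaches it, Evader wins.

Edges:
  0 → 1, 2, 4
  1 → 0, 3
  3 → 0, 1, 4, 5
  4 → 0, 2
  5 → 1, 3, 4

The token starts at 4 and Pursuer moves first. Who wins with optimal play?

Track states (vertex, player-to-move).
A0 = {(2,Pursuer), (2,Evader)}
A1: add {(0,Pursuer), (4,Pursuer)}.
(4,Pursuer) ∈ A1 ⇒ Pursuer forces the target.

Pursuer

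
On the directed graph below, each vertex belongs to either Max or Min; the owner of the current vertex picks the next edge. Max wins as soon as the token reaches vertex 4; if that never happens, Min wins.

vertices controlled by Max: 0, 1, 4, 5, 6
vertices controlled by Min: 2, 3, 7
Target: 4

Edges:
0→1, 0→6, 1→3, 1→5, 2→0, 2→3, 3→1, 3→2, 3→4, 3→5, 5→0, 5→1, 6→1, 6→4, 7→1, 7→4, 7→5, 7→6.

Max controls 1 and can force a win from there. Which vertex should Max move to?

A0 = {4}
A1: add {6} — 6 (Max) has 6→4.
A2: add {0} — 0 (Max) has 0→6.
A3: add {5} — 5 (Max) has 5→0.
A4: add {1} — 1 (Max) has 1→5.
A5: add {7} — 7 (Min): all of {1, 4, 5, 6} already in.
A6 = A5; e.g. 2 (Min) can still go to 3. Fixed point.
From 1, successor 5 is in the attractor (rank 3); the other successor 3 is not.

5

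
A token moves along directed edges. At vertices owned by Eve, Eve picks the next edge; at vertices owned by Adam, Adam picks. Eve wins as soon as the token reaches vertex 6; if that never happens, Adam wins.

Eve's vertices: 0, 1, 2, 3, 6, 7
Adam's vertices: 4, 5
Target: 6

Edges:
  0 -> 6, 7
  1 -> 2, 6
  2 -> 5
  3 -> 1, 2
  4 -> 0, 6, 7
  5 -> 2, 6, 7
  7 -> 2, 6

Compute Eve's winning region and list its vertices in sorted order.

0, 1, 3, 4, 6, 7

A0 = {6}
A1: add {0, 1, 7} — 0 (Eve) has 0→6; 1 (Eve) has 1→6; 7 (Eve) has 7→6.
A2: add {3, 4} — 3 (Eve) has 3→1; 4 (Adam): all of {0, 6, 7} already in.
A3 = A2; e.g. 2 (Eve) has no edge into A2. Fixed point.
Eve's winning region = {0, 1, 3, 4, 6, 7}.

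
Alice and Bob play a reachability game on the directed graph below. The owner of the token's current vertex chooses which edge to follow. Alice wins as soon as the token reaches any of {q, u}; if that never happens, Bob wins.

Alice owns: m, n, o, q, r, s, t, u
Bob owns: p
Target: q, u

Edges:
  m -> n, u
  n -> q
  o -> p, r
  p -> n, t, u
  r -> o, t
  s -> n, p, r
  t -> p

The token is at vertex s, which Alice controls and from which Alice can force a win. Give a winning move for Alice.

n

A0 = {q, u}
A1: add {m, n} — m (Alice) has m→u; n (Alice) has n→q.
A2: add {s} — s (Alice) has s→n.
A3 = A2; e.g. o (Alice) has no edge into A2. Fixed point.
From s, successor n is in the attractor (rank 1); the other successors p, r are not.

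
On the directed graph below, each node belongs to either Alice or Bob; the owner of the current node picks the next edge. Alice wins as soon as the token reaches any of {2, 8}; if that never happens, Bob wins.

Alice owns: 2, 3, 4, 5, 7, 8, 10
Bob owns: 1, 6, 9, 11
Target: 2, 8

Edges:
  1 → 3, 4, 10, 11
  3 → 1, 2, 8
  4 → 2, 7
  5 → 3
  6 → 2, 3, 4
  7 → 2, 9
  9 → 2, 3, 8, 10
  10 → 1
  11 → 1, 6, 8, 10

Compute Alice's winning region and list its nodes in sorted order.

2, 3, 4, 5, 6, 7, 8

A0 = {2, 8}
A1: add {3, 4, 7} — 3 (Alice) has 3→2; 4 (Alice) has 4→2; 7 (Alice) has 7→2.
A2: add {5, 6} — 5 (Alice) has 5→3; 6 (Bob): all of {2, 3, 4} already in.
A3 = A2; e.g. 1 (Bob) can still go to 10. Fixed point.
Alice's winning region = {2, 3, 4, 5, 6, 7, 8}.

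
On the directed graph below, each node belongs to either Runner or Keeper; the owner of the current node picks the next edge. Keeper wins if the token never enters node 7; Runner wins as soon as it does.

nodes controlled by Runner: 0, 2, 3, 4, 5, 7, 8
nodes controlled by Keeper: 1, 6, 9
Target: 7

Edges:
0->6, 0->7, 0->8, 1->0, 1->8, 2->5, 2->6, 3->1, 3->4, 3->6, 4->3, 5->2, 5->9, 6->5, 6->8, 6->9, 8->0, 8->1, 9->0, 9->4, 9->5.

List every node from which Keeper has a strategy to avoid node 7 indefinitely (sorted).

2, 5, 6, 9

A0 = {7}
A1: add {0} — 0 (Runner) has 0→7.
A2: add {8} — 8 (Runner) has 8→0.
A3: add {1} — 1 (Keeper): all of {0, 8} already in.
A4: add {3} — 3 (Runner) has 3→1.
A5: add {4} — 4 (Runner) has 4→3.
A6 = A5; e.g. 2 (Runner) has no edge into A5. Fixed point.
Runner's attractor = {0, 1, 3, 4, 7, 8}; Keeper avoids the target exactly from the complement.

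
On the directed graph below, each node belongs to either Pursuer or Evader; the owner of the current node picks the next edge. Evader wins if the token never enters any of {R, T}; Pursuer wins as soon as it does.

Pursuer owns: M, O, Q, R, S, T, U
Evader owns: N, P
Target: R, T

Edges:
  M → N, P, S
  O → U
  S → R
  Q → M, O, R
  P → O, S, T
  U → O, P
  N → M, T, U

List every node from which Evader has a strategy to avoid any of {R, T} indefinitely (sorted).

N, O, P, U

A0 = {R, T}
A1: add {Q, S} — Q (Pursuer) has Q→R; S (Pursuer) has S→R.
A2: add {M} — M (Pursuer) has M→S.
A3 = A2; e.g. N (Evader) can still go to U. Fixed point.
Pursuer's attractor = {M, Q, R, S, T}; Evader avoids the target exactly from the complement.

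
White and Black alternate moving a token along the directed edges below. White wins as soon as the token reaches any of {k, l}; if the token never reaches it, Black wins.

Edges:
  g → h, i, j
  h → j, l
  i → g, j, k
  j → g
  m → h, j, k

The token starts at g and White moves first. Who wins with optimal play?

Track states (vertex, player-to-move).
A0 = {(k,White), (k,Black), (l,White), (l,Black)}
A1: add {(h,White), (i,White), (m,White)}.
A2 = A1; e.g. (g,White) stays out. (g,White) never enters ⇒ Black avoids the target.

Black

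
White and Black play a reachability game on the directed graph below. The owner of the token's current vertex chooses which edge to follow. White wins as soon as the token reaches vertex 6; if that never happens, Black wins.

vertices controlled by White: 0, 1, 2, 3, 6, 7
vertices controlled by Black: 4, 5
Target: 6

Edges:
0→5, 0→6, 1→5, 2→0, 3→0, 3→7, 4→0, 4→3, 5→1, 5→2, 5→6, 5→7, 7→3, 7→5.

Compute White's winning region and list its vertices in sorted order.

0, 2, 3, 4, 6, 7

A0 = {6}
A1: add {0} — 0 (White) has 0→6.
A2: add {2, 3} — 2 (White) has 2→0; 3 (White) has 3→0.
A3: add {4, 7} — 4 (Black): all of {0, 3} already in; 7 (White) has 7→3.
A4 = A3; e.g. 1 (White) has no edge into A3. Fixed point.
White's winning region = {0, 2, 3, 4, 6, 7}.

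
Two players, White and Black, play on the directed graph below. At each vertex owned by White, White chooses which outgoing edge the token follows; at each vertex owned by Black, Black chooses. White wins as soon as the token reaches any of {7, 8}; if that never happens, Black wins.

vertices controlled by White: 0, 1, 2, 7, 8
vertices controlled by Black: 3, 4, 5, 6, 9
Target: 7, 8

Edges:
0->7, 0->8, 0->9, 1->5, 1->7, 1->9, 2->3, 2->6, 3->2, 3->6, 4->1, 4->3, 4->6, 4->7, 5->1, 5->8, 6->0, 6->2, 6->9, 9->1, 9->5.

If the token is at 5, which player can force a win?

A0 = {7, 8}
A1: add {0, 1} — 0 (White) has 0→7; 1 (White) has 1→7.
A2: add {5} — 5 (Black): all of {1, 8} already in.
5 ∈ A2, so White can force the target.

White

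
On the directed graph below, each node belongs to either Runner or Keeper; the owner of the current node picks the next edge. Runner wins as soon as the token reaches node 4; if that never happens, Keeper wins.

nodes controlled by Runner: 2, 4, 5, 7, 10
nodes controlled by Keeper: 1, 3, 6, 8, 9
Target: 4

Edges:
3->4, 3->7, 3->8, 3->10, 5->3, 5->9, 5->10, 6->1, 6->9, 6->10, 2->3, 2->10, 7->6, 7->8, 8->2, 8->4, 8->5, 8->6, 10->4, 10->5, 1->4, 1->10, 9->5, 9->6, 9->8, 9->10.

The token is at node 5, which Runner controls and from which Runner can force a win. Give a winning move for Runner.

A0 = {4}
A1: add {10} — 10 (Runner) has 10→4.
A2: add {1, 2, 5} — 1 (Keeper): all of {4, 10} already in; 2 (Runner) has 2→10; 5 (Runner) has 5→10.
A3 = A2; e.g. 3 (Keeper) can still go to 7. Fixed point.
From 5, successor 10 is in the attractor (rank 1); the other successors 3, 9 are not.

10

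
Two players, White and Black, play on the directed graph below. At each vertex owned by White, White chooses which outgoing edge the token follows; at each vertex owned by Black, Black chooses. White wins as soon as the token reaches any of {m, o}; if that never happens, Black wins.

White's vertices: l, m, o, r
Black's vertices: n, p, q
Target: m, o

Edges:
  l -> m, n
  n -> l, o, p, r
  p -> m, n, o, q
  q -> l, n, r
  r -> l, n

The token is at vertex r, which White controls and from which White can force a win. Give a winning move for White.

l

A0 = {m, o}
A1: add {l} — l (White) has l→m.
A2: add {r} — r (White) has r→l.
A3 = A2; e.g. n (Black) can still go to p. Fixed point.
From r, successor l is in the attractor (rank 1); the other successor n is not.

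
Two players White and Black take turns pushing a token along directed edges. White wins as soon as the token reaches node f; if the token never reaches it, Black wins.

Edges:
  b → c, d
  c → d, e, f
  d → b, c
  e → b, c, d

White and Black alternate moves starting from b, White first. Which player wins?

Track states (vertex, player-to-move).
A0 = {(f,White), (f,Black)}
A1: add {(c,White)}.
A2 = A1; e.g. (b,White) stays out. (b,White) never enters ⇒ Black avoids the target.

Black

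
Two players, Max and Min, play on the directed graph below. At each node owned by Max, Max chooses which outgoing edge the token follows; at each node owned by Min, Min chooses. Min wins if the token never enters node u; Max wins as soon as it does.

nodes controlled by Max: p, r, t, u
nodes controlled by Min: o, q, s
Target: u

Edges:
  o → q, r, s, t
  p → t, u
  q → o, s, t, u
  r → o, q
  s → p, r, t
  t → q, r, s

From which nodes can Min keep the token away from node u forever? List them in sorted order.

o, q, r, s, t

A0 = {u}
A1: add {p} — p (Max) has p→u.
A2 = A1; e.g. o (Min) can still go to q. Fixed point.
Max's attractor = {p, u}; Min avoids the target exactly from the complement.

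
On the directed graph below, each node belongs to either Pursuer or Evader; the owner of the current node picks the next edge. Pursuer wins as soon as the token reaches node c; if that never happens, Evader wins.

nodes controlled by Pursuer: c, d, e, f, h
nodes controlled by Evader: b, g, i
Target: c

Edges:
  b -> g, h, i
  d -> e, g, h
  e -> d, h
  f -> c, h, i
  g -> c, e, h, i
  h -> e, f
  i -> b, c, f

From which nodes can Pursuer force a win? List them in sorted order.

A0 = {c}
A1: add {f} — f (Pursuer) has f→c.
A2: add {h} — h (Pursuer) has h→f.
A3: add {d, e} — d (Pursuer) has d→h; e (Pursuer) has e→h.
A4 = A3; e.g. b (Evader) can still go to g. Fixed point.
Pursuer's winning region = {c, d, e, f, h}.

c, d, e, f, h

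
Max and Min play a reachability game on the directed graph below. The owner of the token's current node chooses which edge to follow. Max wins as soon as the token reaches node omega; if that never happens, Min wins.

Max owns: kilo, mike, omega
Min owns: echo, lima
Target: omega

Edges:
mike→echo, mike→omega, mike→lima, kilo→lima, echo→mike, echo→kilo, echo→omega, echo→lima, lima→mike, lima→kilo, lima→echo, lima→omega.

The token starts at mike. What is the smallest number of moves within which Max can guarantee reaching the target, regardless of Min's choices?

1

A0 = {omega}
A1: add {mike} — mike (Max) has mike→omega.
A2 = A1; e.g. kilo (Max) has no edge into A1. Fixed point.
mike enters the attractor at level 1, so Max can force the target in 1 move from there.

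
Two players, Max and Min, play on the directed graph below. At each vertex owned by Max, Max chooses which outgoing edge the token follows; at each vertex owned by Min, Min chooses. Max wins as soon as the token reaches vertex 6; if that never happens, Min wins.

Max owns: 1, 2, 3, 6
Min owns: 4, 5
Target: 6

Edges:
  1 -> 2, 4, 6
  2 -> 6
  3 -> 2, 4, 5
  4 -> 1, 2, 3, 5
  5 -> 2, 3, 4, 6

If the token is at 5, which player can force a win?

A0 = {6}
A1: add {1, 2} — 1 (Max) has 1→6; 2 (Max) has 2→6.
A2: add {3} — 3 (Max) has 3→2.
A3 = A2; e.g. 4 (Min) can still go to 5. Fixed point.
5 never enters the attractor, so Min can avoid the target forever.

Min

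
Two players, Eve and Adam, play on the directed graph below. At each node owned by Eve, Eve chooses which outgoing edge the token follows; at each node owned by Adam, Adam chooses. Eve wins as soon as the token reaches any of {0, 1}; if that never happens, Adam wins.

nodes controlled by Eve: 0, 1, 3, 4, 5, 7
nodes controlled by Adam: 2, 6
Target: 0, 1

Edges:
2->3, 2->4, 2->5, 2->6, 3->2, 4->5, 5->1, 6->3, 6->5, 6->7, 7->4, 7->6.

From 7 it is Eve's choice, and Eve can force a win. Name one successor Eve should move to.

A0 = {0, 1}
A1: add {5} — 5 (Eve) has 5→1.
A2: add {4} — 4 (Eve) has 4→5.
A3: add {7} — 7 (Eve) has 7→4.
A4 = A3; e.g. 2 (Adam) can still go to 3. Fixed point.
From 7, successor 4 is in the attractor (rank 2); the other successor 6 is not.

4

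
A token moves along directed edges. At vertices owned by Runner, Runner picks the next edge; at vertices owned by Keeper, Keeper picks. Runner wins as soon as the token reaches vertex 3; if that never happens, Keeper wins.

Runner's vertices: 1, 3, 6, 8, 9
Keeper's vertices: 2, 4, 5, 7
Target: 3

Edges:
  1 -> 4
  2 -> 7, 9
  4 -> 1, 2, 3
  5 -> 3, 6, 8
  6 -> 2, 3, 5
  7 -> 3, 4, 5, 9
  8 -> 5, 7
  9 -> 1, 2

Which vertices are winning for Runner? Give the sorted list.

3, 6

A0 = {3}
A1: add {6} — 6 (Runner) has 6→3.
A2 = A1; e.g. 1 (Runner) has no edge into A1. Fixed point.
Runner's winning region = {3, 6}.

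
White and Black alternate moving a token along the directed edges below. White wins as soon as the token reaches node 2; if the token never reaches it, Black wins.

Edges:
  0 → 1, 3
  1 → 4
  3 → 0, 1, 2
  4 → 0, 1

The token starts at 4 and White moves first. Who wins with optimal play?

Black

Track states (vertex, player-to-move).
A0 = {(2,White), (2,Black)}
A1: add {(3,White)}.
A2 = A1; e.g. (0,White) stays out. (4,White) never enters ⇒ Black avoids the target.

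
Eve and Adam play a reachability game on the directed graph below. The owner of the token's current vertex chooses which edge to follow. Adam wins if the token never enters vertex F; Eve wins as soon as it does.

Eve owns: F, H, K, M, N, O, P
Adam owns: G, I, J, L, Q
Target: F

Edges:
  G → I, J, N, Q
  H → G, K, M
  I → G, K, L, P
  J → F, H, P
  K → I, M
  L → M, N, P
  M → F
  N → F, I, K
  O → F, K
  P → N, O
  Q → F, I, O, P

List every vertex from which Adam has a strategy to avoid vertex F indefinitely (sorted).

G, I, Q

A0 = {F}
A1: add {M, N, O} — M (Eve) has M→F; N (Eve) has N→F; O (Eve) has O→F.
A2: add {H, K, P} — H (Eve) has H→M; K (Eve) has K→M; P (Eve) has P→N.
A3: add {J, L} — J (Adam): all of {F, H, P} already in; L (Adam): all of {M, N, P} already in.
A4 = A3; e.g. G (Adam) can still go to I. Fixed point.
Eve's attractor = {F, H, J, K, L, M, N, O, P}; Adam avoids the target exactly from the complement.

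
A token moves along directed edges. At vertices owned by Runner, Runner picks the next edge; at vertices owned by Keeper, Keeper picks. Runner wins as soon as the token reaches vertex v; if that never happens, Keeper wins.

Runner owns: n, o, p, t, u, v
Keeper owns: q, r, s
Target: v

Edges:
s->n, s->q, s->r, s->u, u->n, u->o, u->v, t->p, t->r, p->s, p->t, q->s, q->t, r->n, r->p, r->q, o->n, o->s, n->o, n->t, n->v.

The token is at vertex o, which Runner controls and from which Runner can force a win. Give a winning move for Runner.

n

A0 = {v}
A1: add {n, u} — n (Runner) has n→v; u (Runner) has u→v.
A2: add {o} — o (Runner) has o→n.
A3 = A2; e.g. p (Runner) has no edge into A2. Fixed point.
From o, successor n is in the attractor (rank 1); the other successor s is not.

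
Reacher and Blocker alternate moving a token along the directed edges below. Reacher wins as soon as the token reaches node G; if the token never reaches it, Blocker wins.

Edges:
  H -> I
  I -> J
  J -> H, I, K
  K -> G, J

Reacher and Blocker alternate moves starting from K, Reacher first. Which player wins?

Reacher

Track states (vertex, player-to-move).
A0 = {(G,Reacher), (G,Blocker)}
A1: add {(K,Reacher)}.
(K,Reacher) ∈ A1 ⇒ Reacher forces the target.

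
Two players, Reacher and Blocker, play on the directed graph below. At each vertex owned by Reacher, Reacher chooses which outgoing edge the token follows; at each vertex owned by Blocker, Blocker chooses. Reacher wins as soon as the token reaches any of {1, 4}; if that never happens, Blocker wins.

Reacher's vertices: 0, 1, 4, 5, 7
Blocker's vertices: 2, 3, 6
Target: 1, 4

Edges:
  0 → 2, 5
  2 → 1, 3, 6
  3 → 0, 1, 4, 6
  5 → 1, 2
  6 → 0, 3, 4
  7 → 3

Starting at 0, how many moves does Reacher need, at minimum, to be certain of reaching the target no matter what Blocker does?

A0 = {1, 4}
A1: add {5} — 5 (Reacher) has 5→1.
A2: add {0} — 0 (Reacher) has 0→5.
A3 = A2; e.g. 2 (Blocker) can still go to 3. Fixed point.
0 enters the attractor at level 2, so Reacher can force the target in 2 moves from there.

2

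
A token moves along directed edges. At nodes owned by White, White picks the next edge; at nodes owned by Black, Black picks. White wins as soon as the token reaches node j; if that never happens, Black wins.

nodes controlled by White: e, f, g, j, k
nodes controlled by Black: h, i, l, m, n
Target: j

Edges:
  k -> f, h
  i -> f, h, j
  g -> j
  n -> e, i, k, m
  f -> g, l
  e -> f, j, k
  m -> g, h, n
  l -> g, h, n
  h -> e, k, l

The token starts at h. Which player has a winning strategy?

Black

A0 = {j}
A1: add {e, g} — e (White) has e→j; g (White) has g→j.
A2: add {f} — f (White) has f→g.
A3: add {k} — k (White) has k→f.
A4 = A3; e.g. h (Black) can still go to l. Fixed point.
h never enters the attractor, so Black can avoid the target forever.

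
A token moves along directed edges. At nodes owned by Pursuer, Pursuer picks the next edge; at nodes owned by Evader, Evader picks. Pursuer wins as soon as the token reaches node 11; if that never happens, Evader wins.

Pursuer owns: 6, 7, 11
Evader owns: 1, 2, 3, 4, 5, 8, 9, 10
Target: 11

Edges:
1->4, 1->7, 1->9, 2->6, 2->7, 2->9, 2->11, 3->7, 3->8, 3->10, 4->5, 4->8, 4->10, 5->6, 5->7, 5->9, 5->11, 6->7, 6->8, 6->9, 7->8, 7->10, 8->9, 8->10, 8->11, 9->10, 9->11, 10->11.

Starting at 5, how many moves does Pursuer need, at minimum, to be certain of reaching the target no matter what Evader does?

4

A0 = {11}
A1: add {10} — 10 (Evader): all of {11} already in.
A2: add {7, 9} — 7 (Pursuer) has 7→10; 9 (Evader): all of {10, 11} already in.
A3: add {6, 8} — 6 (Pursuer) has 6→7; 8 (Evader): all of {9, 10, 11} already in.
A4: add {2, 3, 5} — 2 (Evader): all of {6, 7, 9, 11} already in; 3 (Evader): all of {7, 8, 10} already in; 5 (Evader): all of {6, 7, 9, 11} already in.
5 enters the attractor at level 4, so Pursuer can force the target in 4 moves from there.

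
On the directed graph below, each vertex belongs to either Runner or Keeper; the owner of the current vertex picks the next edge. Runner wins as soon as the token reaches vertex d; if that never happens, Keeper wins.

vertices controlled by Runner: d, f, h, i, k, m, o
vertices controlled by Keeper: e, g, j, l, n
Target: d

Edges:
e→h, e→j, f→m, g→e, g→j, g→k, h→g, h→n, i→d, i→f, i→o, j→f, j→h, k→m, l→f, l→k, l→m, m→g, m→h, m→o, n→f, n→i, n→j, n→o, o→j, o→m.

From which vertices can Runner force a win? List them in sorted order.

A0 = {d}
A1: add {i} — i (Runner) has i→d.
A2 = A1; e.g. e (Keeper) can still go to h. Fixed point.
Runner's winning region = {d, i}.

d, i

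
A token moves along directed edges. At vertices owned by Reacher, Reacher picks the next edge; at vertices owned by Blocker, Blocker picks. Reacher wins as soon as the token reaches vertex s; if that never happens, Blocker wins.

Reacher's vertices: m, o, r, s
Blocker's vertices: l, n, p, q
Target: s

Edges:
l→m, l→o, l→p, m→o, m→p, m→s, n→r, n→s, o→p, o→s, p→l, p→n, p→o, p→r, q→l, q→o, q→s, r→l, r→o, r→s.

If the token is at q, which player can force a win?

Blocker

A0 = {s}
A1: add {m, o, r} — m (Reacher) has m→s; o (Reacher) has o→s; r (Reacher) has r→s.
A2: add {n} — n (Blocker): all of {r, s} already in.
A3 = A2; e.g. l (Blocker) can still go to p. Fixed point.
q never enters the attractor, so Blocker can avoid the target forever.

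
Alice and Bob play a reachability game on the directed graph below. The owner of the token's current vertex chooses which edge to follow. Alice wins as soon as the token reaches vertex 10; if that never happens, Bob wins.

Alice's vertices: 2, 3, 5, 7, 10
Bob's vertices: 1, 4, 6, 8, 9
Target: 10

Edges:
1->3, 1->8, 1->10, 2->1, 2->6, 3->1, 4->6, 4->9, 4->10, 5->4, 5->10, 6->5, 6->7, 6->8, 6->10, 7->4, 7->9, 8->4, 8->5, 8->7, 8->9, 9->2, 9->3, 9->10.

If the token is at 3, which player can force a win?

Bob

A0 = {10}
A1: add {5} — 5 (Alice) has 5→10.
A2 = A1; e.g. 1 (Bob) can still go to 3. Fixed point.
3 never enters the attractor, so Bob can avoid the target forever.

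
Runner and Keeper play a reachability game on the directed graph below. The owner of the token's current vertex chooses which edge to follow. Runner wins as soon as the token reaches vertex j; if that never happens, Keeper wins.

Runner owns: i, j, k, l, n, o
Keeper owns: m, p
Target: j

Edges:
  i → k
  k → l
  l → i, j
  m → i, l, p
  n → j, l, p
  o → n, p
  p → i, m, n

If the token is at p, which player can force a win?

Keeper

A0 = {j}
A1: add {l, n} — l (Runner) has l→j; n (Runner) has n→j.
A2: add {k, o} — k (Runner) has k→l; o (Runner) has o→n.
A3: add {i} — i (Runner) has i→k.
A4 = A3; e.g. m (Keeper) can still go to p. Fixed point.
p never enters the attractor, so Keeper can avoid the target forever.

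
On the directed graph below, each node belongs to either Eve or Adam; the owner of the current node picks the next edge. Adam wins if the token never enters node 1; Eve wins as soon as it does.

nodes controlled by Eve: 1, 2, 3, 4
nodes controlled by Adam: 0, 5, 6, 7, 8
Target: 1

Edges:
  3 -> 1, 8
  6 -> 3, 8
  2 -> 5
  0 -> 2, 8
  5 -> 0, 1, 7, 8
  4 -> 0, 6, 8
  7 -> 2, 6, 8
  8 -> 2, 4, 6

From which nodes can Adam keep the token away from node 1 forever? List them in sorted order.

0, 2, 4, 5, 6, 7, 8

A0 = {1}
A1: add {3} — 3 (Eve) has 3→1.
A2 = A1; e.g. 0 (Adam) can still go to 2. Fixed point.
Eve's attractor = {1, 3}; Adam avoids the target exactly from the complement.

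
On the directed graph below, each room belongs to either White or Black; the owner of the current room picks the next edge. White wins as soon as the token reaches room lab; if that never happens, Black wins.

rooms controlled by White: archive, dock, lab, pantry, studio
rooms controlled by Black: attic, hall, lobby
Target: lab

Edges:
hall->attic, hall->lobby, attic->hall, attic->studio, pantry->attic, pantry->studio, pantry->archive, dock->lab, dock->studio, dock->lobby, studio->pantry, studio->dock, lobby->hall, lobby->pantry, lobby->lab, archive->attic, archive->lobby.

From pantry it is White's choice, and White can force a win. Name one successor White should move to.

A0 = {lab}
A1: add {dock} — dock (White) has dock→lab.
A2: add {studio} — studio (White) has studio→dock.
A3: add {pantry} — pantry (White) has pantry→studio.
A4 = A3; e.g. hall (Black) can still go to attic. Fixed point.
From pantry, successor studio is in the attractor (rank 2); the other successors archive, attic are not.

studio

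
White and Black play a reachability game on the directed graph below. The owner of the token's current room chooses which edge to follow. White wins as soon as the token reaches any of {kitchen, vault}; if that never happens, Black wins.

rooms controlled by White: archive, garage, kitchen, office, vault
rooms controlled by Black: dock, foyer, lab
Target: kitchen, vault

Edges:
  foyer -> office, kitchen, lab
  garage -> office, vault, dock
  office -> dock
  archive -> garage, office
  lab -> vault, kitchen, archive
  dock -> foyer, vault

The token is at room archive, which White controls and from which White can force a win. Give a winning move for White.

garage

A0 = {kitchen, vault}
A1: add {garage} — garage (White) has garage→vault.
A2: add {archive} — archive (White) has archive→garage.
A3: add {lab} — lab (Black): all of {vault, kitchen, archive} already in.
A4 = A3; e.g. foyer (Black) can still go to office. Fixed point.
From archive, successor garage is in the attractor (rank 1); the other successor office is not.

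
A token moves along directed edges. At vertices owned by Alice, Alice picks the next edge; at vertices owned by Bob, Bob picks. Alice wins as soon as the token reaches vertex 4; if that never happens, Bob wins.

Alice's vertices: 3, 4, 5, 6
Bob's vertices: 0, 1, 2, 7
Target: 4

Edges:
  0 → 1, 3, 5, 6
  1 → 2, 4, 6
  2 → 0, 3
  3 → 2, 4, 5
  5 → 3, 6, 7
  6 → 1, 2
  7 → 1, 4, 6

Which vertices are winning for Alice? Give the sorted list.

A0 = {4}
A1: add {3} — 3 (Alice) has 3→4.
A2: add {5} — 5 (Alice) has 5→3.
A3 = A2; e.g. 0 (Bob) can still go to 1. Fixed point.
Alice's winning region = {3, 4, 5}.

3, 4, 5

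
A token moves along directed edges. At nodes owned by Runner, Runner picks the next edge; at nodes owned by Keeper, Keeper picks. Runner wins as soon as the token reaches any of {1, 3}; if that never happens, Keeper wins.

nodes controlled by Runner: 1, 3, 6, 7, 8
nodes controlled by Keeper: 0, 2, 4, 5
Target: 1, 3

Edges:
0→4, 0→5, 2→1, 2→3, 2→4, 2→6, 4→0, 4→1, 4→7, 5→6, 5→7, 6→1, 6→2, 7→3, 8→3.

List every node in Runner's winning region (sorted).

1, 3, 5, 6, 7, 8

A0 = {1, 3}
A1: add {6, 7, 8} — 6 (Runner) has 6→1; 7 (Runner) has 7→3; 8 (Runner) has 8→3.
A2: add {5} — 5 (Keeper): all of {6, 7} already in.
A3 = A2; e.g. 0 (Keeper) can still go to 4. Fixed point.
Runner's winning region = {1, 3, 5, 6, 7, 8}.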